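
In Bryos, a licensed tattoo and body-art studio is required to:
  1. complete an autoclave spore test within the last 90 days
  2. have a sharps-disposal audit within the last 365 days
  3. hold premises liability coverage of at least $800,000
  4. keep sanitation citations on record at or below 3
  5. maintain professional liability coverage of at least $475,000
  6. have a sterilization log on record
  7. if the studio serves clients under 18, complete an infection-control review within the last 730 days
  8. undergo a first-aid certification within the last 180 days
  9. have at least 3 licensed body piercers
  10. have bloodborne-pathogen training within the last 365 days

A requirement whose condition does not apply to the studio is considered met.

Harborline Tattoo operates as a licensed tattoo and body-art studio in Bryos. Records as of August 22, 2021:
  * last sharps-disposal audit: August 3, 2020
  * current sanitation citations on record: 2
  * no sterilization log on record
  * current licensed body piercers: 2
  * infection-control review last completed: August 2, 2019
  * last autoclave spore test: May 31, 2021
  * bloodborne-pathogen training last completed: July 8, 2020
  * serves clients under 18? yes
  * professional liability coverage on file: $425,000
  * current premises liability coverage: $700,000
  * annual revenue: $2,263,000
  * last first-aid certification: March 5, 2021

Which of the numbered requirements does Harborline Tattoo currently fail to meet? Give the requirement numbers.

2, 3, 5, 6, 7, 9, 10

1. autoclave spore test 83 days ago vs limit 90 → met
2. sharps-disposal audit 384 days ago vs limit 365 → not met
3. premises liability coverage $700,000 < $800,000 → not met
4. sanitation citations on record 2 ≤ 3 → met
5. professional liability coverage $425,000 < $475,000 → not met
6. sterilization log absent → not met
7. condition 'serves clients under 18' holds; infection-control review 751 days ago vs limit 730 → not met
8. first-aid certification 170 days ago vs limit 180 → met
9. licensed body piercers 2 < 3 → not met
10. bloodborne-pathogen training 410 days ago vs limit 365 → not met
Not met: 2, 3, 5, 6, 7, 9, 10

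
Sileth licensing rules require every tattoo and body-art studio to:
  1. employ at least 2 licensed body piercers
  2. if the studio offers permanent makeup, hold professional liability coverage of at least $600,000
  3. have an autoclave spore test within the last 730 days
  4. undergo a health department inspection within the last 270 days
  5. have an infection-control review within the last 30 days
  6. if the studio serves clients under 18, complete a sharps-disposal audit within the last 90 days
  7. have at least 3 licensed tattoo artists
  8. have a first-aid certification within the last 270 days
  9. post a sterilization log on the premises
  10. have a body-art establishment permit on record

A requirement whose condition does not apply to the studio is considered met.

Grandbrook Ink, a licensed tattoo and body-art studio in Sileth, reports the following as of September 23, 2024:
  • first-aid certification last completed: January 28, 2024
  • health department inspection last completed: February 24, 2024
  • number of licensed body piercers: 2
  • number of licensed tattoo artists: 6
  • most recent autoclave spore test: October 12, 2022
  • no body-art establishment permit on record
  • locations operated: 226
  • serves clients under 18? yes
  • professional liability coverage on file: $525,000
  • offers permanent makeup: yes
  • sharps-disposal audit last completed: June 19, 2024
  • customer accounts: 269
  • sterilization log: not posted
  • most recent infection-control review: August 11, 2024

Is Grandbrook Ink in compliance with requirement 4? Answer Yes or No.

Yes

4. health department inspection 212 days ago vs limit 270 → met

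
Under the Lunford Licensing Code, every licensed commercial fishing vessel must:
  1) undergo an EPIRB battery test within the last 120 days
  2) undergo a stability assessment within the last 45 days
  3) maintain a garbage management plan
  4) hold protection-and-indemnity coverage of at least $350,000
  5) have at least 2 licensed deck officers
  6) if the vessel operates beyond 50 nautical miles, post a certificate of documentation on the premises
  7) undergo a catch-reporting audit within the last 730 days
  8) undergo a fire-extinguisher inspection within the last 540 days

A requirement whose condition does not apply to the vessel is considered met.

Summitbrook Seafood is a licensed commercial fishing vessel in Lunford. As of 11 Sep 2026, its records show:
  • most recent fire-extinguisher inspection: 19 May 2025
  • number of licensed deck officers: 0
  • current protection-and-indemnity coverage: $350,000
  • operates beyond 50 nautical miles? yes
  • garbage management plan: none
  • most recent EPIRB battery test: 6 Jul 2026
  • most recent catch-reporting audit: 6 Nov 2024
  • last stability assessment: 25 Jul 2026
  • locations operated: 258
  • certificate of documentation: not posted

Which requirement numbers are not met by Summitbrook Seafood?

1. EPIRB battery test 67 days ago vs limit 120 → met
2. stability assessment 48 days ago vs limit 45 → not met
3. garbage management plan absent → not met
4. protection-and-indemnity coverage $350,000 ≥ $350,000 → met
5. licensed deck officers 0 < 2 → not met
6. condition 'operates beyond 50 nautical miles' holds; certificate of documentation absent → not met
7. catch-reporting audit 674 days ago vs limit 730 → met
8. fire-extinguisher inspection 480 days ago vs limit 540 → met
Not met: 2, 3, 5, 6

2, 3, 5, 6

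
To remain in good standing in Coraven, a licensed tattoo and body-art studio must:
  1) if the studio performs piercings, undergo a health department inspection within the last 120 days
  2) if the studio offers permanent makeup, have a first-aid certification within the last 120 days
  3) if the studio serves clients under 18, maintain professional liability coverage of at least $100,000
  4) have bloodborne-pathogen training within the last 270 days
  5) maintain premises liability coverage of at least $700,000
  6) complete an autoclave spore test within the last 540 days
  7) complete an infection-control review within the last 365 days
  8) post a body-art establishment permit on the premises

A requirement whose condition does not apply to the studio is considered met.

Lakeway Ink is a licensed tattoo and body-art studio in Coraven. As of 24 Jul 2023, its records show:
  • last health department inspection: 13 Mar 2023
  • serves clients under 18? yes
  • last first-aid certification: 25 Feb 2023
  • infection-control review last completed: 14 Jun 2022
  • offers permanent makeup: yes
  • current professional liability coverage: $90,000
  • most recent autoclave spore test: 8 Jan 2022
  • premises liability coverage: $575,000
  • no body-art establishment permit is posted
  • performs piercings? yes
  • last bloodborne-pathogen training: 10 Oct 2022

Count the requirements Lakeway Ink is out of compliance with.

8

1. condition 'performs piercings' holds; health department inspection 133 days ago vs limit 120 → not met
2. condition 'offers permanent makeup' holds; first-aid certification 149 days ago vs limit 120 → not met
3. condition 'serves clients under 18' holds; professional liability coverage $90,000 < $100,000 → not met
4. bloodborne-pathogen training 287 days ago vs limit 270 → not met
5. premises liability coverage $575,000 < $700,000 → not met
6. autoclave spore test 562 days ago vs limit 540 → not met
7. infection-control review 405 days ago vs limit 365 → not met
8. body-art establishment permit absent → not met
Not met: 8 of 8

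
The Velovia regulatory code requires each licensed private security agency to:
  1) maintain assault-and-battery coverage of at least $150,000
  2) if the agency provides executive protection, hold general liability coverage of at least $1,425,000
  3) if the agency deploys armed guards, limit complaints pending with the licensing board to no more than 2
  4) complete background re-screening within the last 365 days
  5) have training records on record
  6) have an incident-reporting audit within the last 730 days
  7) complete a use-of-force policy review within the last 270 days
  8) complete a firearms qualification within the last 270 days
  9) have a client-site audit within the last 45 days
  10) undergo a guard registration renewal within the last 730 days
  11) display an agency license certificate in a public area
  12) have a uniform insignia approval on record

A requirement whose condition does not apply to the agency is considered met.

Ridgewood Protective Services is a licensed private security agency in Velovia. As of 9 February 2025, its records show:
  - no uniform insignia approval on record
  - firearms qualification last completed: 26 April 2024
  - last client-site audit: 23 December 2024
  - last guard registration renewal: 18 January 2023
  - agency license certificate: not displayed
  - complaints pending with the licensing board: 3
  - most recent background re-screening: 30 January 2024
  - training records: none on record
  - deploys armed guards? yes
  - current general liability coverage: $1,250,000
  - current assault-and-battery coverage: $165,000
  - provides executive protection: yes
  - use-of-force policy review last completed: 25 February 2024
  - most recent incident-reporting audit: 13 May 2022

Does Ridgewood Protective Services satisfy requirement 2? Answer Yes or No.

No

2. condition 'provides executive protection' holds; general liability coverage $1,250,000 < $1,425,000 → not met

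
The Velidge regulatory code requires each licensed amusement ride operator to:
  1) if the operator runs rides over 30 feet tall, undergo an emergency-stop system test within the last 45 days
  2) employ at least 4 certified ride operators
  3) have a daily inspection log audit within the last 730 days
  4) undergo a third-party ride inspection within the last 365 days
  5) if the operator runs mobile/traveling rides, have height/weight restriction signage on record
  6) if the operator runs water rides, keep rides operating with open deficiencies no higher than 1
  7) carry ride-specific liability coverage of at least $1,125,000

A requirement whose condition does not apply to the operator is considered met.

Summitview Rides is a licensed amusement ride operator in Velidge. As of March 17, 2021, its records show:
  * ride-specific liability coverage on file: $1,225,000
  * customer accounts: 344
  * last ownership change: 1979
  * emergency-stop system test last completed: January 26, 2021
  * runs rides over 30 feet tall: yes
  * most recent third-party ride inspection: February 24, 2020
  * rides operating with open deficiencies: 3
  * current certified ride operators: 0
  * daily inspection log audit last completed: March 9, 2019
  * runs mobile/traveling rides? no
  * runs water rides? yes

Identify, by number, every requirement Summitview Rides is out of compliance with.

1. condition 'runs rides over 30 feet tall' holds; emergency-stop system test 50 days ago vs limit 45 → not met
2. certified ride operators 0 < 4 → not met
3. daily inspection log audit 739 days ago vs limit 730 → not met
4. third-party ride inspection 387 days ago vs limit 365 → not met
5. condition 'runs mobile/traveling rides' does not hold → requirement n/a → met
6. condition 'runs water rides' holds; rides operating with open deficiencies 3 > 1 → not met
7. ride-specific liability coverage $1,225,000 ≥ $1,125,000 → met
Not met: 1, 2, 3, 4, 6

1, 2, 3, 4, 6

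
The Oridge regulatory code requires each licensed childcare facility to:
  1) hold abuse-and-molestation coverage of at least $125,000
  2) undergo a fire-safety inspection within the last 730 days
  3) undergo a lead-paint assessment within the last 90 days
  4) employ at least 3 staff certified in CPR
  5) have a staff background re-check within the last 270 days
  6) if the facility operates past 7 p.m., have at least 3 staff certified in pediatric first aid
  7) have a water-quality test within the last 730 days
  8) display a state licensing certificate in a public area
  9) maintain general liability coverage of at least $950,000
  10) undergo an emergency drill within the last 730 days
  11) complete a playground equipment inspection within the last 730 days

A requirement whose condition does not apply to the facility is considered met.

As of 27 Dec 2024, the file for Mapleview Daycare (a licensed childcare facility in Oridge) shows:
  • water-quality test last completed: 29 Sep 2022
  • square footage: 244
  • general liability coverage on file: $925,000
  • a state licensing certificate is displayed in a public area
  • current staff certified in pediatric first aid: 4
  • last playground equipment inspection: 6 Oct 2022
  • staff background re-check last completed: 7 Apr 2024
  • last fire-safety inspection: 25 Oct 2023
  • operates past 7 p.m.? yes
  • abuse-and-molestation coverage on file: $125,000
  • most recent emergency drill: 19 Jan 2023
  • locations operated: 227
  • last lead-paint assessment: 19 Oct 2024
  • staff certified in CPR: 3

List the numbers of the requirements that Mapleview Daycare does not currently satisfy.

1. abuse-and-molestation coverage $125,000 ≥ $125,000 → met
2. fire-safety inspection 429 days ago vs limit 730 → met
3. lead-paint assessment 69 days ago vs limit 90 → met
4. staff certified in CPR 3 ≥ 3 → met
5. staff background re-check 264 days ago vs limit 270 → met
6. condition 'operates past 7 p.m.' holds; staff certified in pediatric first aid 4 ≥ 3 → met
7. water-quality test 820 days ago vs limit 730 → not met
8. state licensing certificate present → met
9. general liability coverage $925,000 < $950,000 → not met
10. emergency drill 708 days ago vs limit 730 → met
11. playground equipment inspection 813 days ago vs limit 730 → not met
Not met: 7, 9, 11

7, 9, 11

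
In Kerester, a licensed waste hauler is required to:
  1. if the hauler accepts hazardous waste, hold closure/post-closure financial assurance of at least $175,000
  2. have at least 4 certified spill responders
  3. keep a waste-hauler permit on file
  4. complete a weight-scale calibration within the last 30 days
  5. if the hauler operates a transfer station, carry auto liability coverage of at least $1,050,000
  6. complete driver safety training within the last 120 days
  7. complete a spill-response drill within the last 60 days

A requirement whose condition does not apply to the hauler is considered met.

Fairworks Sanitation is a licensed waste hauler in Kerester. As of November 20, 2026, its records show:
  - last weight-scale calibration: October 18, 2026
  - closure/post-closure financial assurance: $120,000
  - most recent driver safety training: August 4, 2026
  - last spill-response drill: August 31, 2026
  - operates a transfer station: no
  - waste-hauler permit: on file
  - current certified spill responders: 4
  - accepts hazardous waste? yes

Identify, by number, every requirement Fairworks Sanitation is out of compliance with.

1, 4, 7

1. condition 'accepts hazardous waste' holds; closure/post-closure financial assurance $120,000 < $175,000 → not met
2. certified spill responders 4 ≥ 4 → met
3. waste-hauler permit present → met
4. weight-scale calibration 33 days ago vs limit 30 → not met
5. condition 'operates a transfer station' does not hold → requirement n/a → met
6. driver safety training 108 days ago vs limit 120 → met
7. spill-response drill 81 days ago vs limit 60 → not met
Not met: 1, 4, 7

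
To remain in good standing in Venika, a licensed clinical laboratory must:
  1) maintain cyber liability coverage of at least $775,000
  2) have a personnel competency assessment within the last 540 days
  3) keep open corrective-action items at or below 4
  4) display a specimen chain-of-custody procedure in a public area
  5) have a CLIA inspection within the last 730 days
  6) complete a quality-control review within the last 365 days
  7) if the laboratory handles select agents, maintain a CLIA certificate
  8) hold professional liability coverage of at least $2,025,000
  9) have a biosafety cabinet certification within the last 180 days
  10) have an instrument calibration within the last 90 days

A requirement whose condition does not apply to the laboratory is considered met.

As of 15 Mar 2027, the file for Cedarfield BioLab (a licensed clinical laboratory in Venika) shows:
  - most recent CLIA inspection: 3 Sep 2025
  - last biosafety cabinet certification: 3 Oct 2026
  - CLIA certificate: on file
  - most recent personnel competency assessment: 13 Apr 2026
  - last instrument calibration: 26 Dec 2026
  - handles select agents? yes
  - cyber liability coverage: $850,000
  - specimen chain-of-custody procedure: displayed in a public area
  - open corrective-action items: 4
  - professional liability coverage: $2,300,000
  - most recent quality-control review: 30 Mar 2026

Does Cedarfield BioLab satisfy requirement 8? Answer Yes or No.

8. professional liability coverage $2,300,000 ≥ $2,025,000 → met

Yes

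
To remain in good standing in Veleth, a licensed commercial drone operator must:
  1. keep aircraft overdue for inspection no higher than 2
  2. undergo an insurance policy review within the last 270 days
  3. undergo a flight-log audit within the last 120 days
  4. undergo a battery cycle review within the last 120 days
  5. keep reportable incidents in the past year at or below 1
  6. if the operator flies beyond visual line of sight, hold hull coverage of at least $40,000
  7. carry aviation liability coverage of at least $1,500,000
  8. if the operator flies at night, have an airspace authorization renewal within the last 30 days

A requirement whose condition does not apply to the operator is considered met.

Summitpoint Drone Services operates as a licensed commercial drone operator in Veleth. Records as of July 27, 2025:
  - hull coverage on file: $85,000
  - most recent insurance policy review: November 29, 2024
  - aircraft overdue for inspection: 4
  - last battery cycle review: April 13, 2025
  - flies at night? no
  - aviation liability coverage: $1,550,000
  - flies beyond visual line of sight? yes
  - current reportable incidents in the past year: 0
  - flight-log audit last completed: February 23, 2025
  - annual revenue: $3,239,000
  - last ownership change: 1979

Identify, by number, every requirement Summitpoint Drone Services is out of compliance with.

1. aircraft overdue for inspection 4 > 2 → not met
2. insurance policy review 240 days ago vs limit 270 → met
3. flight-log audit 154 days ago vs limit 120 → not met
4. battery cycle review 105 days ago vs limit 120 → met
5. reportable incidents in the past year 0 ≤ 1 → met
6. condition 'flies beyond visual line of sight' holds; hull coverage $85,000 ≥ $40,000 → met
7. aviation liability coverage $1,550,000 ≥ $1,500,000 → met
8. condition 'flies at night' does not hold → requirement n/a → met
Not met: 1, 3

1, 3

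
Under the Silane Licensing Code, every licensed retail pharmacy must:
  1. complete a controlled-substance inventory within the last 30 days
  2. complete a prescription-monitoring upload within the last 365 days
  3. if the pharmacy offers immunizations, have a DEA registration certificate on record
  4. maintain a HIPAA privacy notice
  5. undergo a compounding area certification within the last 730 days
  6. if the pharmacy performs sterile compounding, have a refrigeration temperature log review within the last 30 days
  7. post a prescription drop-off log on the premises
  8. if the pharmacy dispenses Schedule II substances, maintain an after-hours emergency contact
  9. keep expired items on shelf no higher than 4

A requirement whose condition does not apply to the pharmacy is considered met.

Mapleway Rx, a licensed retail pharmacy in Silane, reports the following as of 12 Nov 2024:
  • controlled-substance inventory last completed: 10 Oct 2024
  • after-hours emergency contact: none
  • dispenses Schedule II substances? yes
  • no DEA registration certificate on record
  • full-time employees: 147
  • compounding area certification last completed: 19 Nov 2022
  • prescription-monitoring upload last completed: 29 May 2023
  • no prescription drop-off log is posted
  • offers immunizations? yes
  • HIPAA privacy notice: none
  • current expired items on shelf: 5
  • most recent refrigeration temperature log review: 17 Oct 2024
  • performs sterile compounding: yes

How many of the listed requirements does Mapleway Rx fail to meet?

1. controlled-substance inventory 33 days ago vs limit 30 → not met
2. prescription-monitoring upload 533 days ago vs limit 365 → not met
3. condition 'offers immunizations' holds; DEA registration certificate absent → not met
4. HIPAA privacy notice absent → not met
5. compounding area certification 724 days ago vs limit 730 → met
6. condition 'performs sterile compounding' holds; refrigeration temperature log review 26 days ago vs limit 30 → met
7. prescription drop-off log absent → not met
8. condition 'dispenses Schedule II substances' holds; after-hours emergency contact absent → not met
9. expired items on shelf 5 > 4 → not met
Not met: 7 of 9

7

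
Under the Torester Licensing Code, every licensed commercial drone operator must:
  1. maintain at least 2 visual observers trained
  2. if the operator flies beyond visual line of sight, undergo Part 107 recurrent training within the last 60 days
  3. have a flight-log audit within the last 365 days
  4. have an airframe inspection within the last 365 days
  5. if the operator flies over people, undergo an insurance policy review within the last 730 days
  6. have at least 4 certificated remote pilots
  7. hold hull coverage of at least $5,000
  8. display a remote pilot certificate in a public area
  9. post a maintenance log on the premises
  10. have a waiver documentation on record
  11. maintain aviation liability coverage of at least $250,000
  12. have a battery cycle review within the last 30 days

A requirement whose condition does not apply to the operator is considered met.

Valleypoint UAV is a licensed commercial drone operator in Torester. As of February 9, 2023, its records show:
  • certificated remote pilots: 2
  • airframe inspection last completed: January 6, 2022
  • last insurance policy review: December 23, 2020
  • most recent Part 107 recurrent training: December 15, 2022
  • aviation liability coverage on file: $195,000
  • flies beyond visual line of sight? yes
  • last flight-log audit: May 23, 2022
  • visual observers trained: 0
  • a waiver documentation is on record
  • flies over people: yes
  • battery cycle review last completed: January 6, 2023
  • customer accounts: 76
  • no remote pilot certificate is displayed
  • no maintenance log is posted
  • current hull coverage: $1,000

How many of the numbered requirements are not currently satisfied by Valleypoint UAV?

1. visual observers trained 0 < 2 → not met
2. condition 'flies beyond visual line of sight' holds; Part 107 recurrent training 56 days ago vs limit 60 → met
3. flight-log audit 262 days ago vs limit 365 → met
4. airframe inspection 399 days ago vs limit 365 → not met
5. condition 'flies over people' holds; insurance policy review 778 days ago vs limit 730 → not met
6. certificated remote pilots 2 < 4 → not met
7. hull coverage $1,000 < $5,000 → not met
8. remote pilot certificate absent → not met
9. maintenance log absent → not met
10. waiver documentation present → met
11. aviation liability coverage $195,000 < $250,000 → not met
12. battery cycle review 34 days ago vs limit 30 → not met
Not met: 9 of 12

9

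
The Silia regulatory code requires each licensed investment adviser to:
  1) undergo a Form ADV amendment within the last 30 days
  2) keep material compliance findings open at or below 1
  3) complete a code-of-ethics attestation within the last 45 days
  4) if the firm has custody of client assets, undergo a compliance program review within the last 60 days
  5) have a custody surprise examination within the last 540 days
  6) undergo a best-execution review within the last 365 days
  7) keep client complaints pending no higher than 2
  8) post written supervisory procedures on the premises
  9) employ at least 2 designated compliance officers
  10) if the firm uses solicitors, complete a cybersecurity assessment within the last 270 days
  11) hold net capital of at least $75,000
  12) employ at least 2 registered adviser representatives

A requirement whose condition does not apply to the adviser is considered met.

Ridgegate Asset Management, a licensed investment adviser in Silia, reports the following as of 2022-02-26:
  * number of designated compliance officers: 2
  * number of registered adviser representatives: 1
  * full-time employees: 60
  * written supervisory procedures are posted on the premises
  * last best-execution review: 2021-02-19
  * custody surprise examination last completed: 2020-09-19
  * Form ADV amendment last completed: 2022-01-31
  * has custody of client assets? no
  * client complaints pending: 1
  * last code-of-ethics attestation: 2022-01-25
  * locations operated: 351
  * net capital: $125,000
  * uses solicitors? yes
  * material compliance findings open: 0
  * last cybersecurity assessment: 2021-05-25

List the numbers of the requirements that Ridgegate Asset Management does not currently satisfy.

6, 10, 12

1. Form ADV amendment 26 days ago vs limit 30 → met
2. material compliance findings open 0 ≤ 1 → met
3. code-of-ethics attestation 32 days ago vs limit 45 → met
4. condition 'has custody of client assets' does not hold → requirement n/a → met
5. custody surprise examination 525 days ago vs limit 540 → met
6. best-execution review 372 days ago vs limit 365 → not met
7. client complaints pending 1 ≤ 2 → met
8. written supervisory procedures present → met
9. designated compliance officers 2 ≥ 2 → met
10. condition 'uses solicitors' holds; cybersecurity assessment 277 days ago vs limit 270 → not met
11. net capital $125,000 ≥ $75,000 → met
12. registered adviser representatives 1 < 2 → not met
Not met: 6, 10, 12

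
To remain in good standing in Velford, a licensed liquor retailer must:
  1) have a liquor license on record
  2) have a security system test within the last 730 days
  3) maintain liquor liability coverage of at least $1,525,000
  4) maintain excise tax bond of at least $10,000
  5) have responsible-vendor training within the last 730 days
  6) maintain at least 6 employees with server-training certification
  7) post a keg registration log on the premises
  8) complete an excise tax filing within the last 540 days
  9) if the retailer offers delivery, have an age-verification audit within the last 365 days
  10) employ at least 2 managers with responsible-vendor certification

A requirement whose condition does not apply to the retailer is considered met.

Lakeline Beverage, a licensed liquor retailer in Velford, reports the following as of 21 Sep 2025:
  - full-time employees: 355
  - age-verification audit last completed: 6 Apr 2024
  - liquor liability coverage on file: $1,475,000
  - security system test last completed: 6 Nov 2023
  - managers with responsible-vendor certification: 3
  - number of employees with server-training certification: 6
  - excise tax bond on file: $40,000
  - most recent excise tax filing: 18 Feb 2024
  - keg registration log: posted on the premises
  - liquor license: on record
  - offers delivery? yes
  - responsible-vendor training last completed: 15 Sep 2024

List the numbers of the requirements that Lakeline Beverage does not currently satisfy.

3, 8, 9

1. liquor license present → met
2. security system test 685 days ago vs limit 730 → met
3. liquor liability coverage $1,475,000 < $1,525,000 → not met
4. excise tax bond $40,000 ≥ $10,000 → met
5. responsible-vendor training 371 days ago vs limit 730 → met
6. employees with server-training certification 6 ≥ 6 → met
7. keg registration log present → met
8. excise tax filing 581 days ago vs limit 540 → not met
9. condition 'offers delivery' holds; age-verification audit 533 days ago vs limit 365 → not met
10. managers with responsible-vendor certification 3 ≥ 2 → met
Not met: 3, 8, 9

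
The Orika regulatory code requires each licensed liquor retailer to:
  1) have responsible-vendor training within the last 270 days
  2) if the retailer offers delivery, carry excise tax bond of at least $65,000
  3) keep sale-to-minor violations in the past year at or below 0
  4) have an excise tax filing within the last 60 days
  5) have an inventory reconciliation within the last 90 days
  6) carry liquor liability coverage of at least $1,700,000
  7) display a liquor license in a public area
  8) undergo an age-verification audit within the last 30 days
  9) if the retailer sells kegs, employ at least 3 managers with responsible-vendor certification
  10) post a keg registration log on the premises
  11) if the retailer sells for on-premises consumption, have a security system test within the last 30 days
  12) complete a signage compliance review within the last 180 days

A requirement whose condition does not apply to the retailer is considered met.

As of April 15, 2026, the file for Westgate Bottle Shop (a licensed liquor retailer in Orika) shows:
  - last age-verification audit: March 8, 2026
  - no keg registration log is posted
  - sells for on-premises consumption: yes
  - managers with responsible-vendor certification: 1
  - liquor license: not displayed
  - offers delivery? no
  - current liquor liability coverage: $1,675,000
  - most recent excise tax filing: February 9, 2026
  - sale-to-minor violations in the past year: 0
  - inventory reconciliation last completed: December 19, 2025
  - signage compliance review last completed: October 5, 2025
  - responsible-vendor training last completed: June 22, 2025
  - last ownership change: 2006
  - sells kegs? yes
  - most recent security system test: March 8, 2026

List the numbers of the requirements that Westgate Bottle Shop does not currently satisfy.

1. responsible-vendor training 297 days ago vs limit 270 → not met
2. condition 'offers delivery' does not hold → requirement n/a → met
3. sale-to-minor violations in the past year 0 ≤ 0 → met
4. excise tax filing 65 days ago vs limit 60 → not met
5. inventory reconciliation 117 days ago vs limit 90 → not met
6. liquor liability coverage $1,675,000 < $1,700,000 → not met
7. liquor license absent → not met
8. age-verification audit 38 days ago vs limit 30 → not met
9. condition 'sells kegs' holds; managers with responsible-vendor certification 1 < 3 → not met
10. keg registration log absent → not met
11. condition 'sells for on-premises consumption' holds; security system test 38 days ago vs limit 30 → not met
12. signage compliance review 192 days ago vs limit 180 → not met
Not met: 1, 4, 5, 6, 7, 8, 9, 10, 11, 12

1, 4, 5, 6, 7, 8, 9, 10, 11, 12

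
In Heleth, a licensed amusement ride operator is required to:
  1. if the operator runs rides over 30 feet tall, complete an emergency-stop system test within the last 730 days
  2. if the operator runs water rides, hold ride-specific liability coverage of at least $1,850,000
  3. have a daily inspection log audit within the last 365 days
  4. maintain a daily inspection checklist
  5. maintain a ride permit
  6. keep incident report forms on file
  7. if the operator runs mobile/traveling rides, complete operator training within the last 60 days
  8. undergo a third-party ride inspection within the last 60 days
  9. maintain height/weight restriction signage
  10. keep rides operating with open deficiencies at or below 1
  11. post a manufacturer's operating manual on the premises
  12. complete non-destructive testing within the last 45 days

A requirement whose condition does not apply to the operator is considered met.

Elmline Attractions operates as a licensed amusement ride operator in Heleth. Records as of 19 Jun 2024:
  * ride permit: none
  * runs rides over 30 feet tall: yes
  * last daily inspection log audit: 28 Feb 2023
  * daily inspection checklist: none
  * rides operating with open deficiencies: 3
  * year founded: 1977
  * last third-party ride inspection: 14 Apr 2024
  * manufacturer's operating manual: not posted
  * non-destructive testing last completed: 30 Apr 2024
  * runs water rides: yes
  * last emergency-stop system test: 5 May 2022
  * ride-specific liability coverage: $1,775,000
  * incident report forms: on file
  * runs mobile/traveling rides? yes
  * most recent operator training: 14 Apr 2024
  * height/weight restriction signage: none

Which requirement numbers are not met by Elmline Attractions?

1. condition 'runs rides over 30 feet tall' holds; emergency-stop system test 776 days ago vs limit 730 → not met
2. condition 'runs water rides' holds; ride-specific liability coverage $1,775,000 < $1,850,000 → not met
3. daily inspection log audit 477 days ago vs limit 365 → not met
4. daily inspection checklist absent → not met
5. ride permit absent → not met
6. incident report forms present → met
7. condition 'runs mobile/traveling rides' holds; operator training 66 days ago vs limit 60 → not met
8. third-party ride inspection 66 days ago vs limit 60 → not met
9. height/weight restriction signage absent → not met
10. rides operating with open deficiencies 3 > 1 → not met
11. manufacturer's operating manual absent → not met
12. non-destructive testing 50 days ago vs limit 45 → not met
Not met: 1, 2, 3, 4, 5, 7, 8, 9, 10, 11, 12

1, 2, 3, 4, 5, 7, 8, 9, 10, 11, 12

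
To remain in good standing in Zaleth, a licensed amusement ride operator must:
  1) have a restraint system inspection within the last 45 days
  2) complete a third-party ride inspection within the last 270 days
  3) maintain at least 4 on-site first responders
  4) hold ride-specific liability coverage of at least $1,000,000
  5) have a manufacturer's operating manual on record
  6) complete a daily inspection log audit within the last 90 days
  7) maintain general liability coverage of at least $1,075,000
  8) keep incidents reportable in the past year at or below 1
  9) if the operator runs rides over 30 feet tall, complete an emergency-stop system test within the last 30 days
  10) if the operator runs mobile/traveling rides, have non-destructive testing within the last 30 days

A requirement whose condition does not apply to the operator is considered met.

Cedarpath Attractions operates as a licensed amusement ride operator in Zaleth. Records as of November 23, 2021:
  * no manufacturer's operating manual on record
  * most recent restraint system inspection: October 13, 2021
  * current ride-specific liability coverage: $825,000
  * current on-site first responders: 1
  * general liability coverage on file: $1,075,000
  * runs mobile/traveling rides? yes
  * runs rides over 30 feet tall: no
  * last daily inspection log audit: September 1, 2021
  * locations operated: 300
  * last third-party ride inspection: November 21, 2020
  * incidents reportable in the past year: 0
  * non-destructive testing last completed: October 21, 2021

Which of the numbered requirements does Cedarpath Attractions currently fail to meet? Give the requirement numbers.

1. restraint system inspection 41 days ago vs limit 45 → met
2. third-party ride inspection 367 days ago vs limit 270 → not met
3. on-site first responders 1 < 4 → not met
4. ride-specific liability coverage $825,000 < $1,000,000 → not met
5. manufacturer's operating manual absent → not met
6. daily inspection log audit 83 days ago vs limit 90 → met
7. general liability coverage $1,075,000 ≥ $1,075,000 → met
8. incidents reportable in the past year 0 ≤ 1 → met
9. condition 'runs rides over 30 feet tall' does not hold → requirement n/a → met
10. condition 'runs mobile/traveling rides' holds; non-destructive testing 33 days ago vs limit 30 → not met
Not met: 2, 3, 4, 5, 10

2, 3, 4, 5, 10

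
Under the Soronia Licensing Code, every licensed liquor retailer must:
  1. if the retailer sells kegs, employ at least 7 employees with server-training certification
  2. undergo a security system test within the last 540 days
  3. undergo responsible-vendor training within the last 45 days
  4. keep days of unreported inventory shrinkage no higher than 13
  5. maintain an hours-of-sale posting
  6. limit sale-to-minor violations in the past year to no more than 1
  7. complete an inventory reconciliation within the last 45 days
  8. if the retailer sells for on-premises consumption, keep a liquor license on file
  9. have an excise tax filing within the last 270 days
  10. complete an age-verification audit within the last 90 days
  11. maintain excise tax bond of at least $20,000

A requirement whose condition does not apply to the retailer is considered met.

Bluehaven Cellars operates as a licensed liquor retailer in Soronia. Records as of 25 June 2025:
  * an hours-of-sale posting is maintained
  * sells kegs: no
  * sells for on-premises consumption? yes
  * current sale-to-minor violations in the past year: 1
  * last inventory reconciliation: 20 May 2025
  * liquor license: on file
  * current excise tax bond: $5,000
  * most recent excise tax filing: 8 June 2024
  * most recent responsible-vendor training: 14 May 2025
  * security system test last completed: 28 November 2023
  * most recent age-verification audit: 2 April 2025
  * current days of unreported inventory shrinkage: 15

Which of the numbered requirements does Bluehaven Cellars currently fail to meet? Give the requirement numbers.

1. condition 'sells kegs' does not hold → requirement n/a → met
2. security system test 575 days ago vs limit 540 → not met
3. responsible-vendor training 42 days ago vs limit 45 → met
4. days of unreported inventory shrinkage 15 > 13 → not met
5. hours-of-sale posting present → met
6. sale-to-minor violations in the past year 1 ≤ 1 → met
7. inventory reconciliation 36 days ago vs limit 45 → met
8. condition 'sells for on-premises consumption' holds; liquor license present → met
9. excise tax filing 382 days ago vs limit 270 → not met
10. age-verification audit 84 days ago vs limit 90 → met
11. excise tax bond $5,000 < $20,000 → not met
Not met: 2, 4, 9, 11

2, 4, 9, 11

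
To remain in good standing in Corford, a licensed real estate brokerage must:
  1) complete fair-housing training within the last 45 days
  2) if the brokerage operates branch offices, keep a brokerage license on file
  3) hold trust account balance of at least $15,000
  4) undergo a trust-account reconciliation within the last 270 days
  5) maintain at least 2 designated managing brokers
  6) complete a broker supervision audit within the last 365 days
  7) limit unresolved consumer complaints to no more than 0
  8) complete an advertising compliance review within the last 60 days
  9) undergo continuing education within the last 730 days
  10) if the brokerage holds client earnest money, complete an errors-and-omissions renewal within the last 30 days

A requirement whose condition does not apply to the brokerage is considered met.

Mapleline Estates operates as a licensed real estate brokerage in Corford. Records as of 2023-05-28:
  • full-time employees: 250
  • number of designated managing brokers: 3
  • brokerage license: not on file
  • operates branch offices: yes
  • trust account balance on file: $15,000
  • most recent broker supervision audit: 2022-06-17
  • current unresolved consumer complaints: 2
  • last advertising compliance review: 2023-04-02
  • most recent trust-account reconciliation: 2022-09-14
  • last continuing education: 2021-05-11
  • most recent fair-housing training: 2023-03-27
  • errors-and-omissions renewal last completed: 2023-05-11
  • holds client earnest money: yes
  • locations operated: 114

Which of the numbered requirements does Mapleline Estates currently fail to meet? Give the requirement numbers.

1, 2, 7, 9

1. fair-housing training 62 days ago vs limit 45 → not met
2. condition 'operates branch offices' holds; brokerage license absent → not met
3. trust account balance $15,000 ≥ $15,000 → met
4. trust-account reconciliation 256 days ago vs limit 270 → met
5. designated managing brokers 3 ≥ 2 → met
6. broker supervision audit 345 days ago vs limit 365 → met
7. unresolved consumer complaints 2 > 0 → not met
8. advertising compliance review 56 days ago vs limit 60 → met
9. continuing education 747 days ago vs limit 730 → not met
10. condition 'holds client earnest money' holds; errors-and-omissions renewal 17 days ago vs limit 30 → met
Not met: 1, 2, 7, 9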